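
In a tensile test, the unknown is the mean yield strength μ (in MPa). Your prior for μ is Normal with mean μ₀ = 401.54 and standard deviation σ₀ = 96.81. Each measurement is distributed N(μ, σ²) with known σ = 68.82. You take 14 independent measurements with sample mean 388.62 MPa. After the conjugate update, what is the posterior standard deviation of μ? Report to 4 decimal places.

18.0697

For Normal data with known variance σ², a Normal(μ₀, σ₀²) prior on μ is conjugate. Posterior precision = 1/σ₀² + n/σ²; posterior mean is the precision-weighted average of μ₀ and x̄.
σ₀² = 96.81² = 9372.1761, σ² = 68.82² = 4736.1924; σ² + n·σ₀² = 4736.1924 + 14·9372.1761 = 135946.6578.
Posterior precision = 1/σ₀² + n/σ² = 1/9372.1761 + 14/4736.1924 = (σ² + n·σ₀²)/(σ₀²σ²) = 135946.6578/(9372.1761·4736.1924); posterior variance σₙ² = σ₀²σ²/(σ² + n·σ₀²) = 9372.1761·4736.1924/135946.6578 = 326.513575.
Posterior SD = √σₙ² = √(9372.1761·4736.1924/135946.6578) = 18.0697.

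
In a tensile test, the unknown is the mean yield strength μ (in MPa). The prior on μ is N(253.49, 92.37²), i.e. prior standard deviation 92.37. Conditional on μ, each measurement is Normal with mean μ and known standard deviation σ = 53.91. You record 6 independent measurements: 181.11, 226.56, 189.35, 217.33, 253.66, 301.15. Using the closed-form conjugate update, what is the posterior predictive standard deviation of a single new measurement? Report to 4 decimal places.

For Normal data with known variance σ², a Normal(μ₀, σ₀²) prior on μ is conjugate. Posterior precision = 1/σ₀² + n/σ²; posterior mean is the precision-weighted average of μ₀ and x̄.
σ₀² = 92.37² = 8532.2169, σ² = 53.91² = 2906.2881; σ² + n·σ₀² = 2906.2881 + 6·8532.2169 = 54099.5895.
Posterior precision = 1/σ₀² + n/σ² = 1/8532.2169 + 6/2906.2881 = (σ² + n·σ₀²)/(σ₀²σ²) = 54099.5895/(8532.2169·2906.2881); posterior variance σₙ² = σ₀²σ²/(σ² + n·σ₀²) = 8532.2169·2906.2881/54099.5895 = 458.359863.
Predictive variance for one new observation = σₙ² + σ² = 8532.2169·2906.2881/54099.5895 + 2906.2881 = σ²·(σ₀² + 54099.5895)/54099.5895 = 2906.2881·62631.8064/54099.5895 = 3364.647963; SD = √(2906.2881·62631.8064/54099.5895) = 58.0056.

58.0056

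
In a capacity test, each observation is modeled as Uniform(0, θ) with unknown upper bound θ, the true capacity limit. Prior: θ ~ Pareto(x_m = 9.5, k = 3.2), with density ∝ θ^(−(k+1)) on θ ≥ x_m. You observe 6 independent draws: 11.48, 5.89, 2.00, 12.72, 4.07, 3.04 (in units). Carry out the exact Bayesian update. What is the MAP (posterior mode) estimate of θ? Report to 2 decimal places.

A Pareto(scale x_m, shape k) prior on the upper bound θ of Uniform(0, θ) is conjugate: posterior is Pareto(max(x_m, max xᵢ), k + n).
Sample maximum = 12.72; prior scale x_m = 9.5 → posterior scale = max = 12.72.
Posterior shape = 3.2 + 6 = 9.2.
The Pareto density is decreasing on [x_m, ∞), so the mode is x_m = 12.72.

12.72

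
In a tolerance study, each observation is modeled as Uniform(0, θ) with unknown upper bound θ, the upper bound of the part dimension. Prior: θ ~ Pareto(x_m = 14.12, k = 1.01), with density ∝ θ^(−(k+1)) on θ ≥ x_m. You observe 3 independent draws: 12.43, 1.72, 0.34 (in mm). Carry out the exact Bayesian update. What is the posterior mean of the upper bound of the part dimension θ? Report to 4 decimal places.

18.8110

A Pareto(scale x_m, shape k) prior on the upper bound θ of Uniform(0, θ) is conjugate: posterior is Pareto(max(x_m, max xᵢ), k + n).
Sample maximum = 12.43; prior scale x_m = 14.12 → posterior scale = max = 14.12.
Posterior shape = 1.01 + 3 = 4.01.
E[θ|data] = k·x_m/(k−1) = 4.01·14.12/3.01 = 18.8110.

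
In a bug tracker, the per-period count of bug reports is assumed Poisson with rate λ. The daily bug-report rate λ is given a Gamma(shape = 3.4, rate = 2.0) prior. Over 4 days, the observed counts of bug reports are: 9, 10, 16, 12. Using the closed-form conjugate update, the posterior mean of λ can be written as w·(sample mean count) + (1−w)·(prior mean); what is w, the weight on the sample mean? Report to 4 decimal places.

0.6667

With a Gamma(shape α, rate β) prior, the Poisson likelihood is conjugate: the posterior is Gamma(α + ΣXᵢ, β + n).
Posterior mean = (α₀+S)/(β₀+n) = [n/(β₀+n)]·(S/n) + [β₀/(β₀+n)]·(α₀/β₀), so only n and β₀ enter the weight.
Weight on data w = n/(β₀+n) = 4/(2.0+4) = 4/6.0 = 0.6667.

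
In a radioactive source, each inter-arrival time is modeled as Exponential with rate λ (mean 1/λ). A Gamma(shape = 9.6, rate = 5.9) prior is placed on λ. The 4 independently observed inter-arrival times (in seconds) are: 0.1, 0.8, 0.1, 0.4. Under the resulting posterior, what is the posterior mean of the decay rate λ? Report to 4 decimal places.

With a Gamma(shape α, rate β) prior on the exponential rate λ, the posterior after n observations with total T = Σxᵢ is Gamma(α+n, β+T).
Sum of observations T = 1.4 seconds; n = 4.
Posterior: Gamma(9.6+4, 5.9+1.4) = Gamma(13.6, 7.3).
Posterior mean of λ = α/β = 13.6/7.3 = 1.8630.

1.8630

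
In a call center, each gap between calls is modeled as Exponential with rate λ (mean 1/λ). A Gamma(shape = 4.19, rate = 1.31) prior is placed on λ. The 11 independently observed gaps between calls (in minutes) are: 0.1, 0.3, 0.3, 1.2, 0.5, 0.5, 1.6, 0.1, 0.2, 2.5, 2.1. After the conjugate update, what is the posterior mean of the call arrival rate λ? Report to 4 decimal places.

With a Gamma(shape α, rate β) prior on the exponential rate λ, the posterior after n observations with total T = Σxᵢ is Gamma(α+n, β+T).
Sum of observations T = 9.4 minutes; n = 11.
Posterior: Gamma(4.19+11, 1.31+9.4) = Gamma(15.19, 10.71).
Posterior mean of λ = α/β = 15.19/10.71 = 1.4183.

1.4183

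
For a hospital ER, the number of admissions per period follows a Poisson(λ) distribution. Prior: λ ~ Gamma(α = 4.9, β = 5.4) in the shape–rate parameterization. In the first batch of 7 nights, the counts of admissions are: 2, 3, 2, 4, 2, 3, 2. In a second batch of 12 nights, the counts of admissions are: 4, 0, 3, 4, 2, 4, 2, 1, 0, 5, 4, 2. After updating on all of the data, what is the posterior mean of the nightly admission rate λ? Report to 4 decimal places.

2.2090

With a Gamma(shape α, rate β) prior, the Poisson likelihood is conjugate: the posterior is Gamma(α + ΣXᵢ, β + n).
Batch 1: sum of counts S = 18 over n = 7 nights.
After batch 1: Gamma(α+S, β+n) = Gamma(4.9+18, 5.4+7) = Gamma(22.9, 12.4).
Batch 2: sum of counts S = 31 over n = 12 nights.
After batch 2: Gamma(α+S, β+n) = Gamma(22.9+31, 12.4+12) = Gamma(53.9, 24.4).
Posterior mean = α/β = 53.9/24.4 = 2.2090.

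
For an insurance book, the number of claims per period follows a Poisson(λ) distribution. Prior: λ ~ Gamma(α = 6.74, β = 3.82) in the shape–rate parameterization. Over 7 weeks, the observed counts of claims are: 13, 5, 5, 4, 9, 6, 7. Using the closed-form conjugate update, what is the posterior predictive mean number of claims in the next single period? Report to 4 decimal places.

5.1516

With a Gamma(shape α, rate β) prior, the Poisson likelihood is conjugate: the posterior is Gamma(α + ΣXᵢ, β + n).
Sum of counts S = 49 over n = 7 weeks.
Posterior: Gamma(α+S, β+n) = Gamma(6.74+49, 3.82+7) = Gamma(55.74, 10.82).
The predictive distribution for one future period is NegBinom with mean α/β = 5.1516.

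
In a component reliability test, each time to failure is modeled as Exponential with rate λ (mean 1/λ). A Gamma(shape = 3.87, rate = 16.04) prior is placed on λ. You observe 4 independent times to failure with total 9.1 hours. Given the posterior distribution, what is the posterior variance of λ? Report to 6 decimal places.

0.012452

With a Gamma(shape α, rate β) prior on the exponential rate λ, the posterior after n observations with total T = Σxᵢ is Gamma(α+n, β+T).
Posterior: Gamma(3.87+4, 16.04+9.1) = Gamma(7.87, 25.14).
Var = α/β² = 0.012452.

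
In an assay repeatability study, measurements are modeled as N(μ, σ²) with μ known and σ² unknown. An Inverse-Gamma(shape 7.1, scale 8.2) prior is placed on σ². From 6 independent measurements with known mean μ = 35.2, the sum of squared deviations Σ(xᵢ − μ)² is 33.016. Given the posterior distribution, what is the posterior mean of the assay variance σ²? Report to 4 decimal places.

2.7152

With known mean μ and an Inverse-Gamma(α, β) prior on σ², the Normal likelihood is conjugate: posterior is Inv-Gamma(α + n/2, β + Σ(xᵢ−μ)²/2).
Posterior: Inv-Gamma(7.1 + 6/2, 8.2 + 33.016/2) = Inv-Gamma(10.10, 24.7080).
E[σ²|data] = β/(α−1) = 24.7080/9.10 = 2.7152.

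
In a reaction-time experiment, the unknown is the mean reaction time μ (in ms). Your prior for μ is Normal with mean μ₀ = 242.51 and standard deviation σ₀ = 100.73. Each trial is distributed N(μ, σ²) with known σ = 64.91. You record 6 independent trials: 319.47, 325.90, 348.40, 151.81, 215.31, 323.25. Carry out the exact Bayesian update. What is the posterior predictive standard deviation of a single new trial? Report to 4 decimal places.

For Normal data with known variance σ², a Normal(μ₀, σ₀²) prior on μ is conjugate. Posterior precision = 1/σ₀² + n/σ²; posterior mean is the precision-weighted average of μ₀ and x̄.
σ₀² = 100.73² = 10146.5329, σ² = 64.91² = 4213.3081; σ² + n·σ₀² = 4213.3081 + 6·10146.5329 = 65092.5055.
Posterior precision = 1/σ₀² + n/σ² = 1/10146.5329 + 6/4213.3081 = (σ² + n·σ₀²)/(σ₀²σ²) = 65092.5055/(10146.5329·4213.3081); posterior variance σₙ² = σ₀²σ²/(σ² + n·σ₀²) = 10146.5329·4213.3081/65092.5055 = 656.764845.
Predictive variance for one new observation = σₙ² + σ² = 10146.5329·4213.3081/65092.5055 + 4213.3081 = σ²·(σ₀² + 65092.5055)/65092.5055 = 4213.3081·75239.0384/65092.5055 = 4870.072945; SD = √(4213.3081·75239.0384/65092.5055) = 69.7859.

69.7859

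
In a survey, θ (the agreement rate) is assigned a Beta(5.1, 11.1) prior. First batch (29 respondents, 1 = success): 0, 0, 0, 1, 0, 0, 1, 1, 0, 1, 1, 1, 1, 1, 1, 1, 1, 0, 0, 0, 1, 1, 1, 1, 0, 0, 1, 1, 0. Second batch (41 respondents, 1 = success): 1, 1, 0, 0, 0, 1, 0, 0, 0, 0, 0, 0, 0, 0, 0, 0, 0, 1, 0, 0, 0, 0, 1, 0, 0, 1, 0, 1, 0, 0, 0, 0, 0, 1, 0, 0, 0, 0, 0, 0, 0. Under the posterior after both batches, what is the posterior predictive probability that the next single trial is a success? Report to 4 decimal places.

The Beta prior is conjugate to a Binomial/Bernoulli likelihood; the update adds successes to α and failures to β.
After batch 1: Beta(5.1+17, 11.1+12) = Beta(22.1, 23.1).
After batch 2: Beta(22.1+8, 23.1+33) = Beta(30.1, 56.1).
For a single future Bernoulli trial, P(success | data) = α/(α+β) = 0.3492.

0.3492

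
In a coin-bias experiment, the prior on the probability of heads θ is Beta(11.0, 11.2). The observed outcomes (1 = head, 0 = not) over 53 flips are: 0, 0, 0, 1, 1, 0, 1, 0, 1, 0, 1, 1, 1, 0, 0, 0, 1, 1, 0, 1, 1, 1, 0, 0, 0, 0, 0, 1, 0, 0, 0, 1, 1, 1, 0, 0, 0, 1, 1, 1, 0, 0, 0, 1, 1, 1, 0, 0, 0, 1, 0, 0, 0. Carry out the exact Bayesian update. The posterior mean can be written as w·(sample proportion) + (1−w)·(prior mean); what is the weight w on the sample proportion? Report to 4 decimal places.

The Beta prior is conjugate to a Binomial/Bernoulli likelihood; the update adds successes to α and failures to β.
Posterior mean = (α₀+k)/(α₀+β₀+n) = [n/(α₀+β₀+n)]·(k/n) + [(α₀+β₀)/(α₀+β₀+n)]·α₀/(α₀+β₀), so only n and the prior enter the weight.
The weight on the data is w = n/(α₀+β₀+n) = 53/(11.0+11.2+53) = 53/75.2 = 0.7048.

0.7048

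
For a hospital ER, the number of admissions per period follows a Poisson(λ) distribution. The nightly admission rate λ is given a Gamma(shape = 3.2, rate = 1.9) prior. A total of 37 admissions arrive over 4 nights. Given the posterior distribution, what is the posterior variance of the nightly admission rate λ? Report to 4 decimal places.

1.1548

With a Gamma(shape α, rate β) prior, the Poisson likelihood is conjugate: the posterior is Gamma(α + ΣXᵢ, β + n).
Posterior: Gamma(α+S, β+n) = Gamma(3.2+37, 1.9+4) = Gamma(40.2, 5.9).
Var = α/β² = 40.2/5.9² = 1.1548.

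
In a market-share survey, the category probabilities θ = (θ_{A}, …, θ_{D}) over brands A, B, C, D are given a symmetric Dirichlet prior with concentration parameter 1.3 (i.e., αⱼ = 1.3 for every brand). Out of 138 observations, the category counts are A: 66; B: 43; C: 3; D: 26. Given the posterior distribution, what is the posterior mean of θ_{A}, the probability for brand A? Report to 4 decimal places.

0.4700

The Dirichlet prior is conjugate to the Multinomial likelihood: each posterior αⱼ = prior αⱼ + observed count nⱼ.
Posterior concentration: (67.3, 44.3, 4.3, 27.3), total = 143.2.
E[θ_{A}|data] = α_{A}/Σα = 67.3/143.2 = 0.4700.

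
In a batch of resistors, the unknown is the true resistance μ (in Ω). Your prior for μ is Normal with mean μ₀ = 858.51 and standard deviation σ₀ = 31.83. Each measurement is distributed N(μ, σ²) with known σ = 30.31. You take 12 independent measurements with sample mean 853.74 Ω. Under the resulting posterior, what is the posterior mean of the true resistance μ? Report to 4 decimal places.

For Normal data with known variance σ², a Normal(μ₀, σ₀²) prior on μ is conjugate. Posterior precision = 1/σ₀² + n/σ²; posterior mean is the precision-weighted average of μ₀ and x̄.
n·x̄ = 12·853.74 = 10244.88.
σ₀² = 31.83² = 1013.1489, σ² = 30.31² = 918.6961; σ² + n·σ₀² = 918.6961 + 12·1013.1489 = 13076.4829.
Posterior mean = (μ₀/σ₀² + n·x̄/σ²)/(1/σ₀² + n/σ²) = (σ²·μ₀ + σ₀²·n·x̄)/(σ² + n·σ₀²) = (918.6961·858.51 + 1013.1489·10244.88)/13076.4829 = 11168298.691443/13076.4829 = 854.0751.

854.0751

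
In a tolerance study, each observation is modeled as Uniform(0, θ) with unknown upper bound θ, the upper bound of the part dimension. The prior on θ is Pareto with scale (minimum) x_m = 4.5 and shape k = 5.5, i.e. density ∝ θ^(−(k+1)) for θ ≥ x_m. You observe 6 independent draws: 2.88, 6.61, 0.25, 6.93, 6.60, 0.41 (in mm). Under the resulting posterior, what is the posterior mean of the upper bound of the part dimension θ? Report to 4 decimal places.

A Pareto(scale x_m, shape k) prior on the upper bound θ of Uniform(0, θ) is conjugate: posterior is Pareto(max(x_m, max xᵢ), k + n).
Sample maximum = 6.93; prior scale x_m = 4.5 → posterior scale = max = 6.93.
Posterior shape = 5.5 + 6 = 11.5.
E[θ|data] = k·x_m/(k−1) = 11.5·6.93/10.5 = 7.5900.

7.5900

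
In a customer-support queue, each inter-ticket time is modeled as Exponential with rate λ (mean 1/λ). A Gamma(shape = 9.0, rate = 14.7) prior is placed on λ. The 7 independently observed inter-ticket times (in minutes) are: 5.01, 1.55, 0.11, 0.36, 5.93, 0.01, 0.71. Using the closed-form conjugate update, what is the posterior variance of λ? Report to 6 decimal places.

With a Gamma(shape α, rate β) prior on the exponential rate λ, the posterior after n observations with total T = Σxᵢ is Gamma(α+n, β+T).
Sum of observations T = 13.68 minutes; n = 7.
Posterior: Gamma(9.0+7, 14.7+13.68) = Gamma(16.0, 28.38).
Var = α/β² = 0.019865.

0.019865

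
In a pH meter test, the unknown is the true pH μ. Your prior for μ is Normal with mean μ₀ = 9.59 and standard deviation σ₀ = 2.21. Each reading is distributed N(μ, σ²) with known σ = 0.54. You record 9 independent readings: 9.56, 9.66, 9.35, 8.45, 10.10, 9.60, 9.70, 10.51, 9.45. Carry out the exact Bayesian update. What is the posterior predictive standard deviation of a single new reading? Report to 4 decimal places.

0.5690

For Normal data with known variance σ², a Normal(μ₀, σ₀²) prior on μ is conjugate. Posterior precision = 1/σ₀² + n/σ²; posterior mean is the precision-weighted average of μ₀ and x̄.
σ₀² = 2.21² = 4.8841, σ² = 0.54² = 0.2916; σ² + n·σ₀² = 0.2916 + 9·4.8841 = 44.2485.
Posterior precision = 1/σ₀² + n/σ² = 1/4.8841 + 9/0.2916 = (σ² + n·σ₀²)/(σ₀²σ²) = 44.2485/(4.8841·0.2916); posterior variance σₙ² = σ₀²σ²/(σ² + n·σ₀²) = 4.8841·0.2916/44.2485 = 0.032186.
Predictive variance for one new observation = σₙ² + σ² = 4.8841·0.2916/44.2485 + 0.2916 = σ²·(σ₀² + 44.2485)/44.2485 = 0.2916·49.1326/44.2485 = 0.323786; SD = √(0.2916·49.1326/44.2485) = 0.5690.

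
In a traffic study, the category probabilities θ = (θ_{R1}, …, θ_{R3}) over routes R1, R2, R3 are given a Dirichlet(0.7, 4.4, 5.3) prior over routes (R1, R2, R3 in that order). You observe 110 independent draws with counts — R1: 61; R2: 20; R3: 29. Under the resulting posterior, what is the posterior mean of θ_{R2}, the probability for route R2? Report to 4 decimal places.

0.2027

The Dirichlet prior is conjugate to the Multinomial likelihood: each posterior αⱼ = prior αⱼ + observed count nⱼ.
Posterior concentration: (61.7, 24.4, 34.3), total = 120.4.
E[θ_{R2}|data] = α_{R2}/Σα = 24.4/120.4 = 0.2027.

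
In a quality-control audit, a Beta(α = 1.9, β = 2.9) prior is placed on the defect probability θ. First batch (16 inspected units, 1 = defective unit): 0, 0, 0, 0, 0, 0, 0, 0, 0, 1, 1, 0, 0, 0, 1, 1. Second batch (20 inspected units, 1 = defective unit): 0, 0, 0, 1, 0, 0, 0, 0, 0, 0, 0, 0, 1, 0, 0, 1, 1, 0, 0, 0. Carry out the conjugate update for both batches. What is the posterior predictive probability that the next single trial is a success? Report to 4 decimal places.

0.2426

The Beta prior is conjugate to a Binomial/Bernoulli likelihood; the update adds successes to α and failures to β.
After batch 1: Beta(1.9+4, 2.9+12) = Beta(5.9, 14.9).
After batch 2: Beta(5.9+4, 14.9+16) = Beta(9.9, 30.9).
For a single future Bernoulli trial, P(success | data) = α/(α+β) = 0.2426.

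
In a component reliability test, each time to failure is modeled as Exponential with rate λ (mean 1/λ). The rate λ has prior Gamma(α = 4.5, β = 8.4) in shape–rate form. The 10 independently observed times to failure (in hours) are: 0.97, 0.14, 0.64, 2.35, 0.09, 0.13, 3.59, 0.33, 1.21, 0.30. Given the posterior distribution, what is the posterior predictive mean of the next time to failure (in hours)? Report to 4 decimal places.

With a Gamma(shape α, rate β) prior on the exponential rate λ, the posterior after n observations with total T = Σxᵢ is Gamma(α+n, β+T).
Sum of observations T = 9.75 hours; n = 10.
Posterior: Gamma(4.5+10, 8.4+9.75) = Gamma(14.5, 18.15).
The predictive distribution for the next observation is Lomax; its mean is β/(α−1) = 18.15/13.5 = 1.3444.

1.3444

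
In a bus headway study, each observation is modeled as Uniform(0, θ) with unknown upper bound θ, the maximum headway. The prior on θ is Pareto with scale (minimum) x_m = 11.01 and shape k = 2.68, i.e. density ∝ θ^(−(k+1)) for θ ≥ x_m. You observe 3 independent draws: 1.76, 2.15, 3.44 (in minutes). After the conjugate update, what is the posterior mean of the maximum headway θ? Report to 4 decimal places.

A Pareto(scale x_m, shape k) prior on the upper bound θ of Uniform(0, θ) is conjugate: posterior is Pareto(max(x_m, max xᵢ), k + n).
Sample maximum = 3.44; prior scale x_m = 11.01 → posterior scale = max = 11.01.
Posterior shape = 2.68 + 3 = 5.68.
E[θ|data] = k·x_m/(k−1) = 5.68·11.01/4.68 = 13.3626.

13.3626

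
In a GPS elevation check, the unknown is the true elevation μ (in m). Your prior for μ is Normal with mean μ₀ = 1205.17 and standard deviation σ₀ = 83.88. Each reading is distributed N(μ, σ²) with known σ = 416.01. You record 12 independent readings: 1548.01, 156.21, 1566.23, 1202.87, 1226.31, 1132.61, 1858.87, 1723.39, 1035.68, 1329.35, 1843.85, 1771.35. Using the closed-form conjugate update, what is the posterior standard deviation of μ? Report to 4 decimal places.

68.7667

For Normal data with known variance σ², a Normal(μ₀, σ₀²) prior on μ is conjugate. Posterior precision = 1/σ₀² + n/σ²; posterior mean is the precision-weighted average of μ₀ and x̄.
σ₀² = 83.88² = 7035.8544, σ² = 416.01² = 173064.3201; σ² + n·σ₀² = 173064.3201 + 12·7035.8544 = 257494.5729.
Posterior precision = 1/σ₀² + n/σ² = 1/7035.8544 + 12/173064.3201 = (σ² + n·σ₀²)/(σ₀²σ²) = 257494.5729/(7035.8544·173064.3201); posterior variance σₙ² = σ₀²σ²/(σ² + n·σ₀²) = 7035.8544·173064.3201/257494.5729 = 4728.858338.
Posterior SD = √σₙ² = √(7035.8544·173064.3201/257494.5729) = 68.7667.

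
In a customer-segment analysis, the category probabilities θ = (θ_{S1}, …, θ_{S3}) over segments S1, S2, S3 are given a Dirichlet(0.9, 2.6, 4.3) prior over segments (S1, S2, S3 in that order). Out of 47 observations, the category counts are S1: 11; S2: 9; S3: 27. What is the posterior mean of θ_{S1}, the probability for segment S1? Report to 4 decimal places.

The Dirichlet prior is conjugate to the Multinomial likelihood: each posterior αⱼ = prior αⱼ + observed count nⱼ.
Posterior concentration: (11.9, 11.6, 31.3), total = 54.8.
E[θ_{S1}|data] = α_{S1}/Σα = 11.9/54.8 = 0.2172.

0.2172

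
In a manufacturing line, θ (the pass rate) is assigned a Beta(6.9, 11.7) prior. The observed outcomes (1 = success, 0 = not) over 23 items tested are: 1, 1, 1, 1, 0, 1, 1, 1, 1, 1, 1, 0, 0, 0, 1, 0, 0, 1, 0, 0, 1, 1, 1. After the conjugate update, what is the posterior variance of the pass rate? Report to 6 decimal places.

0.005852

The Beta prior is conjugate to a Binomial/Bernoulli likelihood; the update adds successes to α and failures to β.
Posterior: Beta(α+k, β+n−k) = Beta(6.9+15, 11.7+8) = Beta(21.9, 19.7).
Var = αβ/((α+β)²(α+β+1)) = 21.9·19.7/(41.6²·42.6) = 0.005852.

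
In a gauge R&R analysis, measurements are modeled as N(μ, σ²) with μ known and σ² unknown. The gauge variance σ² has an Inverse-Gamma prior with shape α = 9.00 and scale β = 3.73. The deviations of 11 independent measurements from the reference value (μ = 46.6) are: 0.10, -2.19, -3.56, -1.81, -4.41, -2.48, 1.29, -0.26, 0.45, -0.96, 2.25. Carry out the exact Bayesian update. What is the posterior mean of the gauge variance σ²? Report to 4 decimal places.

With known mean μ and an Inverse-Gamma(α, β) prior on σ², the Normal likelihood is conjugate: posterior is Inv-Gamma(α + n/2, β + Σ(xᵢ−μ)²/2).
Σ(xᵢ−μ)² = (0.10)² + (-2.19)² + (-3.56)² + (-1.81)² + (-4.41)² + (-2.48)² + (1.29)² + (-0.26)² + (0.45)² + (-0.96)² + (2.25)² = 54.2726.
Posterior: Inv-Gamma(9.00 + 11/2, 3.73 + 54.2726/2) = Inv-Gamma(14.50, 30.86630).
E[σ²|data] = β/(α−1) = 30.86630/13.50 = 2.2864.

2.2864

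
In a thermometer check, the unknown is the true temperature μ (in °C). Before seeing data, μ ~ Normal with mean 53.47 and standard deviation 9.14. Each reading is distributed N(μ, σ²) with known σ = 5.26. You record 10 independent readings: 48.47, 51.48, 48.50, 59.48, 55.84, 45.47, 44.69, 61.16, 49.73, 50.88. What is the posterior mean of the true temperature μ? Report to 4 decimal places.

51.6309

For Normal data with known variance σ², a Normal(μ₀, σ₀²) prior on μ is conjugate. Posterior precision = 1/σ₀² + n/σ²; posterior mean is the precision-weighted average of μ₀ and x̄.
Σxᵢ = 48.47 + 51.48 + 48.50 + 59.48 + 55.84 + 45.47 + 44.69 + 61.16 + 49.73 + 50.88 = 515.7, so n·x̄ = 515.7.
σ₀² = 9.14² = 83.5396, σ² = 5.26² = 27.6676; σ² + n·σ₀² = 27.6676 + 10·83.5396 = 863.0636.
Posterior mean = (μ₀/σ₀² + n·x̄/σ²)/(1/σ₀² + n/σ²) = (σ²·μ₀ + σ₀²·n·x̄)/(σ² + n·σ₀²) = (27.6676·53.47 + 83.5396·515.7)/863.0636 = 44560.758292/863.0636 = 51.6309.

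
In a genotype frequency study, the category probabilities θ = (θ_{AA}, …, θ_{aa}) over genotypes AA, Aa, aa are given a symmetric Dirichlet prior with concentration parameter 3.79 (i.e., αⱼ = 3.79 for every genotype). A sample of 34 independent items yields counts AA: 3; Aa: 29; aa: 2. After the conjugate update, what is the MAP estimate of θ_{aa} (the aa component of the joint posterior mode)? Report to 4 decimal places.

0.1131

The Dirichlet prior is conjugate to the Multinomial likelihood: each posterior αⱼ = prior αⱼ + observed count nⱼ.
Posterior concentration: (6.79, 32.79, 5.79), total = 45.37.
Joint mode component: (α_{aa}−1)/(Σα−K) = 4.79/42.37 = 0.1131.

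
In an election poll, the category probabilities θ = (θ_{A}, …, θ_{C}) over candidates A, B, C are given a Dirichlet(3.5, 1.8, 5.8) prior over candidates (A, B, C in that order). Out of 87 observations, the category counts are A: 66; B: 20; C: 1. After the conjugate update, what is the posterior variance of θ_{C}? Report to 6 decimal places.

0.000651

The Dirichlet prior is conjugate to the Multinomial likelihood: each posterior αⱼ = prior αⱼ + observed count nⱼ.
Posterior concentration: (69.5, 21.8, 6.8), total = 98.1.
Var[θ_j] = α_j(Σα−α_j)/((Σα)²(Σα+1)) = 6.8·91.3/(98.1²·99.1) = 0.000651.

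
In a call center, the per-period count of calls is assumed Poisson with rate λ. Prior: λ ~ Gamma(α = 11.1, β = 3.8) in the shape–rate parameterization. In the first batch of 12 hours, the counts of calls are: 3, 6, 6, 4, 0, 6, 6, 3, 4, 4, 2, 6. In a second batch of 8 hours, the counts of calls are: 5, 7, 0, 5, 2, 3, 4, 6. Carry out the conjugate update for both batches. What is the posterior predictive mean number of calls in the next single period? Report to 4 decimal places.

With a Gamma(shape α, rate β) prior, the Poisson likelihood is conjugate: the posterior is Gamma(α + ΣXᵢ, β + n).
Batch 1: sum of counts S = 50 over n = 12 hours.
After batch 1: Gamma(α+S, β+n) = Gamma(11.1+50, 3.8+12) = Gamma(61.1, 15.8).
Batch 2: sum of counts S = 32 over n = 8 hours.
After batch 2: Gamma(α+S, β+n) = Gamma(61.1+32, 15.8+8) = Gamma(93.1, 23.8).
The predictive distribution for one future period is NegBinom with mean α/β = 3.9118.

3.9118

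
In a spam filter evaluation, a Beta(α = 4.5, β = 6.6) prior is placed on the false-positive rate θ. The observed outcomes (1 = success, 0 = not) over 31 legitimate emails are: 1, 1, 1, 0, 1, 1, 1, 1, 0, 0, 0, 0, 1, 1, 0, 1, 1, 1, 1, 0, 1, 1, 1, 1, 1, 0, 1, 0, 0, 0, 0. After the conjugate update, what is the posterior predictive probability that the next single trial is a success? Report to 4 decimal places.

The Beta prior is conjugate to a Binomial/Bernoulli likelihood; the update adds successes to α and failures to β.
Posterior: Beta(α+k, β+n−k) = Beta(4.5+19, 6.6+12) = Beta(23.5, 18.6).
For a single future Bernoulli trial, P(success | data) = α/(α+β) = 0.5582.

0.5582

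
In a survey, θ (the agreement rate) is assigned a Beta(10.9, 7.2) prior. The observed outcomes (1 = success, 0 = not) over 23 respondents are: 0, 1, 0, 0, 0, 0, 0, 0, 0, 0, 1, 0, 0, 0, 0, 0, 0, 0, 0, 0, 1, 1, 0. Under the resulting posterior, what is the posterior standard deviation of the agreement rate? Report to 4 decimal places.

0.0741

The Beta prior is conjugate to a Binomial/Bernoulli likelihood; the update adds successes to α and failures to β.
Posterior: Beta(α+k, β+n−k) = Beta(10.9+4, 7.2+19) = Beta(14.9, 26.2).
Var = αβ/((α+β)²(α+β+1)) = 14.9·26.2/(41.1²·42.1) = 0.00548936; SD = √0.00548936 = 0.0741.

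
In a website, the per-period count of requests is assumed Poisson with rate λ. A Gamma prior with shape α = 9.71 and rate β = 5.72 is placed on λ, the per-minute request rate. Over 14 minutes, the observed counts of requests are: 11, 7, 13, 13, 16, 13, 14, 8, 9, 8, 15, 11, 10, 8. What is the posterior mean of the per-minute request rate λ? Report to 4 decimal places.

8.4031

With a Gamma(shape α, rate β) prior, the Poisson likelihood is conjugate: the posterior is Gamma(α + ΣXᵢ, β + n).
Sum of counts S = 156 over n = 14 minutes.
Posterior: Gamma(α+S, β+n) = Gamma(9.71+156, 5.72+14) = Gamma(165.71, 19.72).
Posterior mean = α/β = 165.71/19.72 = 8.4031.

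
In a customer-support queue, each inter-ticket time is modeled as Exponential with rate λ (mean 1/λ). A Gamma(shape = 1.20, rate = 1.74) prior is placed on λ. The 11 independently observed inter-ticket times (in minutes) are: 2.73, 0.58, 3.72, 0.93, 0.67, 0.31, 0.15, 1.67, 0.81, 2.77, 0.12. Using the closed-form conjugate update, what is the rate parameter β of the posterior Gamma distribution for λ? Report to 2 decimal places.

With a Gamma(shape α, rate β) prior on the exponential rate λ, the posterior after n observations with total T = Σxᵢ is Gamma(α+n, β+T).
Sum of observations T = 14.46 minutes; n = 11.
Posterior: Gamma(1.20+11, 1.74+14.46) = Gamma(12.20, 16.20).
Posterior β = 16.20.

16.20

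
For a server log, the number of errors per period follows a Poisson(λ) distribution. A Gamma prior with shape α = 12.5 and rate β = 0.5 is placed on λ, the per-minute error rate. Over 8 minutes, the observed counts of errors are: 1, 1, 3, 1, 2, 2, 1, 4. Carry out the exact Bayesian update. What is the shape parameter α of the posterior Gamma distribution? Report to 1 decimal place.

With a Gamma(shape α, rate β) prior, the Poisson likelihood is conjugate: the posterior is Gamma(α + ΣXᵢ, β + n).
Sum of counts S = 15 over n = 8 minutes.
Posterior: Gamma(α+S, β+n) = Gamma(12.5+15, 0.5+8) = Gamma(27.5, 8.5).
Posterior α = 27.5.

27.5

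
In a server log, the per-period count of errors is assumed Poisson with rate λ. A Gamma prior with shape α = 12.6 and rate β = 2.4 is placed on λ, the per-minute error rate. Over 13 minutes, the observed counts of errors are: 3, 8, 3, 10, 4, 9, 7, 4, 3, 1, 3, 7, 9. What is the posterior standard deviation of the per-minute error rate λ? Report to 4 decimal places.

With a Gamma(shape α, rate β) prior, the Poisson likelihood is conjugate: the posterior is Gamma(α + ΣXᵢ, β + n).
Sum of counts S = 71 over n = 13 minutes.
Posterior: Gamma(α+S, β+n) = Gamma(12.6+71, 2.4+13) = Gamma(83.6, 15.4).
SD = √α/β = √83.6/15.4 = 0.5937.

0.5937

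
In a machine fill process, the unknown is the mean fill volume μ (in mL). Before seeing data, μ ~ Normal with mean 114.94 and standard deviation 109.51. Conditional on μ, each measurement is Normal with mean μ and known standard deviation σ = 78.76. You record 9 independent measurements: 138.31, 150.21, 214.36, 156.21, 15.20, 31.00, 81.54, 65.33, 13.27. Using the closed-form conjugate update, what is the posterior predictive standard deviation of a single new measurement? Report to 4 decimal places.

For Normal data with known variance σ², a Normal(μ₀, σ₀²) prior on μ is conjugate. Posterior precision = 1/σ₀² + n/σ²; posterior mean is the precision-weighted average of μ₀ and x̄.
σ₀² = 109.51² = 11992.4401, σ² = 78.76² = 6203.1376; σ² + n·σ₀² = 6203.1376 + 9·11992.4401 = 114135.0985.
Posterior precision = 1/σ₀² + n/σ² = 1/11992.4401 + 9/6203.1376 = (σ² + n·σ₀²)/(σ₀²σ²) = 114135.0985/(11992.4401·6203.1376); posterior variance σₙ² = σ₀²σ²/(σ² + n·σ₀²) = 11992.4401·6203.1376/114135.0985 = 651.778086.
Predictive variance for one new observation = σₙ² + σ² = 11992.4401·6203.1376/114135.0985 + 6203.1376 = σ²·(σ₀² + 114135.0985)/114135.0985 = 6203.1376·126127.5386/114135.0985 = 6854.915686; SD = √(6203.1376·126127.5386/114135.0985) = 82.7944.

82.7944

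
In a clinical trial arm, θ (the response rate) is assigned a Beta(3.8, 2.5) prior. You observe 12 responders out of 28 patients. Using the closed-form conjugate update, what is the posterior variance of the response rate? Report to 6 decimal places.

0.007038

The Beta prior is conjugate to a Binomial/Bernoulli likelihood; the update adds successes to α and failures to β.
Posterior: Beta(α+k, β+n−k) = Beta(3.8+12, 2.5+16) = Beta(15.8, 18.5).
Var = αβ/((α+β)²(α+β+1)) = 15.8·18.5/(34.3²·35.3) = 0.007038.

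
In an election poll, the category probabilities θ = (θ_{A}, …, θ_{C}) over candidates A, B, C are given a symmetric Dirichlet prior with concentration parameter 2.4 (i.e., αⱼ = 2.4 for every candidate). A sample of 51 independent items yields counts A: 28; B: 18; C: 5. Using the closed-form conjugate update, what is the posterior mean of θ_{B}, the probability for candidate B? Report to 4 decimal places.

The Dirichlet prior is conjugate to the Multinomial likelihood: each posterior αⱼ = prior αⱼ + observed count nⱼ.
Posterior concentration: (30.4, 20.4, 7.4), total = 58.2.
E[θ_{B}|data] = α_{B}/Σα = 20.4/58.2 = 0.3505.

0.3505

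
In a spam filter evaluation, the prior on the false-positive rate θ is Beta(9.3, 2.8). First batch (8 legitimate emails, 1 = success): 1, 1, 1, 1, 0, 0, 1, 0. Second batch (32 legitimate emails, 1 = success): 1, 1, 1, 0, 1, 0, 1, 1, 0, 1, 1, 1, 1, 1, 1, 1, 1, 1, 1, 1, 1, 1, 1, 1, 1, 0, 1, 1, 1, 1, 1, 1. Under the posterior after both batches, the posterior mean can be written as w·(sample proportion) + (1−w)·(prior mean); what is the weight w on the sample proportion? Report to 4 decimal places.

0.7678

The Beta prior is conjugate to a Binomial/Bernoulli likelihood; the update adds successes to α and failures to β.
Total number of legitimate emails: n = 8 + 32 = 40.
Posterior mean = (α₀+k)/(α₀+β₀+n) = [n/(α₀+β₀+n)]·(k/n) + [(α₀+β₀)/(α₀+β₀+n)]·α₀/(α₀+β₀), so only n and the prior enter the weight.
The weight on the data is w = n/(α₀+β₀+n) = 40/(9.3+2.8+40) = 40/52.1 = 0.7678.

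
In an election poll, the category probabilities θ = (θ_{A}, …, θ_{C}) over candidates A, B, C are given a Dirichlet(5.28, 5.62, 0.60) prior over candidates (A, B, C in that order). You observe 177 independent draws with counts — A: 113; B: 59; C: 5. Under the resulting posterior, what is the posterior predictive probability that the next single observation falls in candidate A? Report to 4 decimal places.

0.6275

The Dirichlet prior is conjugate to the Multinomial likelihood: each posterior αⱼ = prior αⱼ + observed count nⱼ.
Posterior concentration: (118.28, 64.62, 5.60), total = 188.50.
P(next = A | data) = α_{A}/Σα = 0.6275.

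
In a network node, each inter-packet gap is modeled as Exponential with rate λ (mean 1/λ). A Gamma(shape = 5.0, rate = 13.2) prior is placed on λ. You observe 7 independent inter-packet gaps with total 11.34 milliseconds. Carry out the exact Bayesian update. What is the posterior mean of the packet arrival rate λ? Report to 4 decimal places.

With a Gamma(shape α, rate β) prior on the exponential rate λ, the posterior after n observations with total T = Σxᵢ is Gamma(α+n, β+T).
Posterior: Gamma(5.0+7, 13.2+11.34) = Gamma(12.0, 24.54).
Posterior mean of λ = α/β = 12.0/24.54 = 0.4890.

0.4890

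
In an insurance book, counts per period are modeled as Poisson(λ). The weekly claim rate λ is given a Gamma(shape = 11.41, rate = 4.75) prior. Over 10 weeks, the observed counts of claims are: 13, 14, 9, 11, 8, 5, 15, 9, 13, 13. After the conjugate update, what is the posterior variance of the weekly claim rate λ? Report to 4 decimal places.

With a Gamma(shape α, rate β) prior, the Poisson likelihood is conjugate: the posterior is Gamma(α + ΣXᵢ, β + n).
Sum of counts S = 110 over n = 10 weeks.
Posterior: Gamma(α+S, β+n) = Gamma(11.41+110, 4.75+10) = Gamma(121.41, 14.75).
Var = α/β² = 121.41/14.75² = 0.5580.

0.5580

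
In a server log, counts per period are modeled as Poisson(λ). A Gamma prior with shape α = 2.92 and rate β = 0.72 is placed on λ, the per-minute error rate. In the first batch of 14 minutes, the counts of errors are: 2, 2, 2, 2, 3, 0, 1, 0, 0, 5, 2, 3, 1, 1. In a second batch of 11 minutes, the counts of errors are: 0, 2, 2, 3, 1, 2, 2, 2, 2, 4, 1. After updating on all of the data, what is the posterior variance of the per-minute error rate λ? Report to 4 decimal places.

With a Gamma(shape α, rate β) prior, the Poisson likelihood is conjugate: the posterior is Gamma(α + ΣXᵢ, β + n).
Batch 1: sum of counts S = 24 over n = 14 minutes.
After batch 1: Gamma(α+S, β+n) = Gamma(2.92+24, 0.72+14) = Gamma(26.92, 14.72).
Batch 2: sum of counts S = 21 over n = 11 minutes.
After batch 2: Gamma(α+S, β+n) = Gamma(26.92+21, 14.72+11) = Gamma(47.92, 25.72).
Var = α/β² = 47.92/25.72² = 0.0724.

0.0724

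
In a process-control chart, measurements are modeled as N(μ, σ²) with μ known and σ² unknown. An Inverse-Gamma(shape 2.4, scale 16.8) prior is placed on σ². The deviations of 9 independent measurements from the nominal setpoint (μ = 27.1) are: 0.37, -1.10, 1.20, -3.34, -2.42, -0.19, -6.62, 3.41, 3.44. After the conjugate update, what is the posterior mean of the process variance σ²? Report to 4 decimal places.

10.2306

With known mean μ and an Inverse-Gamma(α, β) prior on σ², the Normal likelihood is conjugate: posterior is Inv-Gamma(α + n/2, β + Σ(xᵢ−μ)²/2).
Σ(xᵢ−μ)² = (0.37)² + (-1.10)² + (1.20)² + (-3.34)² + (-2.42)² + (-0.19)² + (-6.62)² + (3.41)² + (3.44)² = 87.1211.
Posterior: Inv-Gamma(2.4 + 9/2, 16.8 + 87.1211/2) = Inv-Gamma(6.90, 60.36055).
E[σ²|data] = β/(α−1) = 60.36055/5.90 = 10.2306.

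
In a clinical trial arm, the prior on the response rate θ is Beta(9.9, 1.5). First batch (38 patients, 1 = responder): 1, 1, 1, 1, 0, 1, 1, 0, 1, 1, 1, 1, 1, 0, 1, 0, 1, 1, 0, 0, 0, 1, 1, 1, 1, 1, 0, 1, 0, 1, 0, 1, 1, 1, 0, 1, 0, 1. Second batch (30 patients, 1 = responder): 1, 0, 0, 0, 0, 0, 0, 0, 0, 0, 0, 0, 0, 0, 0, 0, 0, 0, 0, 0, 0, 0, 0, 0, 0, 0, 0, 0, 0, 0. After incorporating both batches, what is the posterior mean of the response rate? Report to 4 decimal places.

The Beta prior is conjugate to a Binomial/Bernoulli likelihood; the update adds successes to α and failures to β.
After batch 1: Beta(9.9+26, 1.5+12) = Beta(35.9, 13.5).
After batch 2: Beta(35.9+1, 13.5+29) = Beta(36.9, 42.5).
Posterior mean = α/(α+β) = 36.9/79.4 = 0.4647.

0.4647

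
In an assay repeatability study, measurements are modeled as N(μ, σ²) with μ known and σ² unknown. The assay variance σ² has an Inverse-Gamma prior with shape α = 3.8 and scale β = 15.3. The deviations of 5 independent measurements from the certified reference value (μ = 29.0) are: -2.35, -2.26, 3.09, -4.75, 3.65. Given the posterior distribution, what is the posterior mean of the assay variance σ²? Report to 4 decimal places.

8.1758

With known mean μ and an Inverse-Gamma(α, β) prior on σ², the Normal likelihood is conjugate: posterior is Inv-Gamma(α + n/2, β + Σ(xᵢ−μ)²/2).
Σ(xᵢ−μ)² = (-2.35)² + (-2.26)² + (3.09)² + (-4.75)² + (3.65)² = 56.0632.
Posterior: Inv-Gamma(3.8 + 5/2, 15.3 + 56.0632/2) = Inv-Gamma(6.30, 43.33160).
E[σ²|data] = β/(α−1) = 43.33160/5.30 = 8.1758.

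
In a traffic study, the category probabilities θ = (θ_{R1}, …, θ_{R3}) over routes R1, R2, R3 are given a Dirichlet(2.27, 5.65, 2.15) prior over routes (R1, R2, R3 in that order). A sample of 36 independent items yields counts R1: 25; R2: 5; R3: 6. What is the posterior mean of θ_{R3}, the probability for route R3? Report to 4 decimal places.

The Dirichlet prior is conjugate to the Multinomial likelihood: each posterior αⱼ = prior αⱼ + observed count nⱼ.
Posterior concentration: (27.27, 10.65, 8.15), total = 46.07.
E[θ_{R3}|data] = α_{R3}/Σα = 8.15/46.07 = 0.1769.

0.1769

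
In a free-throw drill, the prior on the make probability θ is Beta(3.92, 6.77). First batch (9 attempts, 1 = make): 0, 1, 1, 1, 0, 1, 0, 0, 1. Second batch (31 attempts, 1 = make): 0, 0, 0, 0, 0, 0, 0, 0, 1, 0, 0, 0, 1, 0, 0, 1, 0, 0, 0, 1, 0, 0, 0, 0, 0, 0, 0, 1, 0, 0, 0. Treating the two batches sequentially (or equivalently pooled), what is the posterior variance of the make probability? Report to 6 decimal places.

The Beta prior is conjugate to a Binomial/Bernoulli likelihood; the update adds successes to α and failures to β.
After batch 1: Beta(3.92+5, 6.77+4) = Beta(8.92, 10.77).
After batch 2: Beta(8.92+5, 10.77+26) = Beta(13.92, 36.77).
Var = αβ/((α+β)²(α+β+1)) = 13.92·36.77/(50.69²·51.69) = 0.003854.

0.003854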